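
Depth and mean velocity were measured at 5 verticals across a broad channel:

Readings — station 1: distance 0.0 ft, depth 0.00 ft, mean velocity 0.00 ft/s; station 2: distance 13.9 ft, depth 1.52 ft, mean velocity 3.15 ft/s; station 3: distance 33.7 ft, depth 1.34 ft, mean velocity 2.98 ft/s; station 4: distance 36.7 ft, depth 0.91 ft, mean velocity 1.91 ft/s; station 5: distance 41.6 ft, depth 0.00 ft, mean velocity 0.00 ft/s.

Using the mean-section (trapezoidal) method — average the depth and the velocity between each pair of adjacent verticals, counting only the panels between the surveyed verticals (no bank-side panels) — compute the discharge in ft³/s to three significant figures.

Panel 1-2: Δb = 13.9 ft, d̄ = (0.00+1.52)/2 = 0.76, v̄ = (0.00+3.15)/2 = 1.575 → q = 13.9×0.76×1.575 = 16.64 ft³/s
Panel 2-3: Δb = 19.8 ft, d̄ = (1.52+1.34)/2 = 1.43, v̄ = (3.15+2.98)/2 = 3.065 → q = 19.8×1.43×3.065 = 86.78 ft³/s
Panel 3-4: Δb = 3 ft, d̄ = (1.34+0.91)/2 = 1.125, v̄ = (2.98+1.91)/2 = 2.445 → q = 3×1.125×2.445 = 8.252 ft³/s
Panel 4-5: Δb = 4.9 ft, d̄ = (0.91+0.00)/2 = 0.455, v̄ = (1.91+0.00)/2 = 0.955 → q = 4.9×0.455×0.955 = 2.129 ft³/s
Q = Σ q = 113.8 ft³/s

114 ft³/s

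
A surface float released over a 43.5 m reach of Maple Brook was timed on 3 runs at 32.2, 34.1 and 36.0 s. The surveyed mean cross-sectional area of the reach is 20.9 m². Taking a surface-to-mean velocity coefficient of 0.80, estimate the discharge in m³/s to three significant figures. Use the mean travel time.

t̄ = (32.2 + 34.1 + 36.0) / 3 = 34.1 s
v_surface = L / t̄ = 43.5 / 34.1 = 1.276 m/s
v_mean = 0.80 × 1.276 = 1.021 m/s
Q = A × v_mean = 20.9 × 1.021 = 21.33 m³/s

21.3 m³/s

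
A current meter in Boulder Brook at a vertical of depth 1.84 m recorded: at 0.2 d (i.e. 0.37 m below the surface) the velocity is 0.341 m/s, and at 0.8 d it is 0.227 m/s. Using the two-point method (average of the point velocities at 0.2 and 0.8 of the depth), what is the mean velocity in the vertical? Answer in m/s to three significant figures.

0.284 m/s

v̄ = (0.341 + 0.227) / 2 = 0.2840 m/s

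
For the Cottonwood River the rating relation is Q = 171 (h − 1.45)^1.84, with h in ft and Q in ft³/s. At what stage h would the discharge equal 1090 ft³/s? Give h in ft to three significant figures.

4.19 ft

h − h₀ = (Q/C)^(1/b) = (1090/171)^(1/1.84) = 2.736 ft
h = 1.45 + 2.736 = 4.186 ft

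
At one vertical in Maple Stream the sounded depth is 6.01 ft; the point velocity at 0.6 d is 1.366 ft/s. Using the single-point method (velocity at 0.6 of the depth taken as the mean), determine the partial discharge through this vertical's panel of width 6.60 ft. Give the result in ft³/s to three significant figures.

54.2 ft³/s

v̄ = v₀.₆ = 1.366 ft/s
q = v̄ × d × w = 1.366 × 6.01 × 6.60 = 54.18 ft³/s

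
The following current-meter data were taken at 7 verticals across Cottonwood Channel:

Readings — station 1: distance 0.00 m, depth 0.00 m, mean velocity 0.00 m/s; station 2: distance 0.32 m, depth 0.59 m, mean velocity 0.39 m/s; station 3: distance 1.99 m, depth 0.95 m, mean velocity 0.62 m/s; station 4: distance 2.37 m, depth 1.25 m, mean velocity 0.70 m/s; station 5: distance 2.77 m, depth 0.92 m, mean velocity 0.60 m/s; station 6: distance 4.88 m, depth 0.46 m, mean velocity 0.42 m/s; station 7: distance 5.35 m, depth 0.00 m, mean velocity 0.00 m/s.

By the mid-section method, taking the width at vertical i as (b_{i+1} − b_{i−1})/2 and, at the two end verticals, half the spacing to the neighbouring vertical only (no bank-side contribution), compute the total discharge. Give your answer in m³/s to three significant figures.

w_2 = (1.99 − 0.00)/2 = 0.995 m; q_2 = 0.39 × 0.59 × 0.995 = 0.2289 m³/s
w_3 = (2.37 − 0.32)/2 = 1.025 m; q_3 = 0.62 × 0.95 × 1.025 = 0.6037 m³/s
w_4 = (2.77 − 1.99)/2 = 0.39 m; q_4 = 0.70 × 1.25 × 0.39 = 0.3413 m³/s
w_5 = (4.88 − 2.37)/2 = 1.255 m; q_5 = 0.60 × 0.92 × 1.255 = 0.6928 m³/s
w_6 = (5.35 − 2.77)/2 = 1.29 m; q_6 = 0.42 × 0.46 × 1.29 = 0.2492 m³/s
Stations 1, 7 contribute zero (depth or velocity is 0).
Q = Σ qᵢ = 2.116 m³/s

2.12 m³/s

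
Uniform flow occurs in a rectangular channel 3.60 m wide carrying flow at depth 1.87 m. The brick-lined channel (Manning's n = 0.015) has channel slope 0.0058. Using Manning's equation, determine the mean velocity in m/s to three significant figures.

A = b·y = 3.60 × 1.87 = 6.732 m²
P = b + 2y = 3.60 + 2×1.87 = 7.340 m
R = A/P = 6.732/7.340 = 0.9172 m
Q = (1/n)·A·R^(2/3)·S^(1/2) = (1/0.015) × 6.732 × 0.9172^(2/3) × 0.0058^(1/2) = 32.27 m³/s
V = Q/A = 32.27/6.732 = 4.793 m/s

4.79 m/s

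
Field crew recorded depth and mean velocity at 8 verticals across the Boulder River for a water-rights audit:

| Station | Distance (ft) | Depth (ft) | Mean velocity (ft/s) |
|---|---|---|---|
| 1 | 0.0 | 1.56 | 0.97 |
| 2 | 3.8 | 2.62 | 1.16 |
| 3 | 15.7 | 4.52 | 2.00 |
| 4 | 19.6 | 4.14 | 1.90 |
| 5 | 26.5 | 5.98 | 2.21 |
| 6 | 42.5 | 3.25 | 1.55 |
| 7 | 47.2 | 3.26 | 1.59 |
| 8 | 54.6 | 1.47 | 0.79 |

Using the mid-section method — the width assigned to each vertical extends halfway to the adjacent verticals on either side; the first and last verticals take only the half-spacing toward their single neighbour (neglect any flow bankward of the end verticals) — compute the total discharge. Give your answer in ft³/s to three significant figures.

380 ft³/s

w_1 = (3.8 − 0.0)/2 = 1.9 ft; q_1 = 0.97 × 1.56 × 1.9 = 2.875 ft³/s
w_2 = (15.7 − 0.0)/2 = 7.85 ft; q_2 = 1.16 × 2.62 × 7.85 = 23.86 ft³/s
w_3 = (19.6 − 3.8)/2 = 7.9 ft; q_3 = 2.00 × 4.52 × 7.9 = 71.42 ft³/s
w_4 = (26.5 − 15.7)/2 = 5.4 ft; q_4 = 1.90 × 4.14 × 5.4 = 42.48 ft³/s
w_5 = (42.5 − 19.6)/2 = 11.45 ft; q_5 = 2.21 × 5.98 × 11.45 = 151.3 ft³/s
w_6 = (47.2 − 26.5)/2 = 10.35 ft; q_6 = 1.55 × 3.25 × 10.35 = 52.14 ft³/s
w_7 = (54.6 − 42.5)/2 = 6.05 ft; q_7 = 1.59 × 3.26 × 6.05 = 31.36 ft³/s
w_8 = (54.6 − 47.2)/2 = 3.7 ft; q_8 = 0.79 × 1.47 × 3.7 = 4.297 ft³/s
Q = Σ qᵢ = 379.7 ft³/s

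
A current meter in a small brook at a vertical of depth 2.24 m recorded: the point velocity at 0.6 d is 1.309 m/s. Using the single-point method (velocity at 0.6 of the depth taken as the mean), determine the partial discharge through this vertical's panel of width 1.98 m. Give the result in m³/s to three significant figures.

5.81 m³/s

v̄ = v₀.₆ = 1.309 m/s
q = v̄ × d × w = 1.309 × 2.24 × 1.98 = 5.806 m³/s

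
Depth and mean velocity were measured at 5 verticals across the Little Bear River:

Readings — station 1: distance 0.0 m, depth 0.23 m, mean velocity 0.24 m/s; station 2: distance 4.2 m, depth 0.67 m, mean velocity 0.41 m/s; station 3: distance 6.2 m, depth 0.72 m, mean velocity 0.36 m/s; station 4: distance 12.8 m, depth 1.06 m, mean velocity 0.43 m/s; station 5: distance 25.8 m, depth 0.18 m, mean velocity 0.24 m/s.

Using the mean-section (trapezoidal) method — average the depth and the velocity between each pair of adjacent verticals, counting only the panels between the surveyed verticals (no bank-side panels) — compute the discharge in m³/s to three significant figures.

Panel 1-2: Δb = 4.2 m, d̄ = (0.23+0.67)/2 = 0.45, v̄ = (0.24+0.41)/2 = 0.325 → q = 4.2×0.45×0.325 = 0.6143 m³/s
Panel 2-3: Δb = 2 m, d̄ = (0.67+0.72)/2 = 0.695, v̄ = (0.41+0.36)/2 = 0.385 → q = 2×0.695×0.385 = 0.5352 m³/s
Panel 3-4: Δb = 6.6 m, d̄ = (0.72+1.06)/2 = 0.89, v̄ = (0.36+0.43)/2 = 0.395 → q = 6.6×0.89×0.395 = 2.320 m³/s
Panel 4-5: Δb = 13 m, d̄ = (1.06+0.18)/2 = 0.62, v̄ = (0.43+0.24)/2 = 0.335 → q = 13×0.62×0.335 = 2.700 m³/s
Q = Σ q = 6.170 m³/s

6.17 m³/s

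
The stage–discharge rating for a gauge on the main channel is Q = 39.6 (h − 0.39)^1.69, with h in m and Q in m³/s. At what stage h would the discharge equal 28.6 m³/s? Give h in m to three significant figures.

h − h₀ = (Q/C)^(1/b) = (28.6/39.6)^(1/1.69) = 0.8248 m
h = 0.39 + 0.8248 = 1.215 m

1.21 m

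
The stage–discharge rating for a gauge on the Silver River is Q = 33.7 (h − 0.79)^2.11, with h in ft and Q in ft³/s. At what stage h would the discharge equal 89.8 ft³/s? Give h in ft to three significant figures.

2.38 ft

h − h₀ = (Q/C)^(1/b) = (89.8/33.7)^(1/2.11) = 1.591 ft
h = 0.79 + 1.591 = 2.381 ft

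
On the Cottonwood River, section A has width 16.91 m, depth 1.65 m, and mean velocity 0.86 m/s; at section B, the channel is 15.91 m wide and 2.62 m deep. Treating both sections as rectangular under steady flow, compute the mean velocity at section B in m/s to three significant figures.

0.576 m/s

Q = A₁V₁ = (16.91×1.65) × 0.86 = 24.00 m³/s
A₂ = 15.91 × 2.62 = 41.68 m²
V₂ = Q/A₂ = 24.00/41.68 = 0.5756 m/s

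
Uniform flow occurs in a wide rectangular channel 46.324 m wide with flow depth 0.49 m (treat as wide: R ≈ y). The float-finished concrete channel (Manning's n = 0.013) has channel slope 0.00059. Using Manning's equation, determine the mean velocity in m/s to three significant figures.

1.16 m/s

A = b·y = 46.324 × 0.49 = 22.70 m²
Wide channel: R ≈ y = 0.49 m
Q = (1/n)·A·R^(2/3)·S^(1/2) = (1/0.013) × 22.70 × 0.4900^(2/3) × 0.00059^(1/2) = 26.36 m³/s
V = Q/A = 26.36/22.70 = 1.161 m/s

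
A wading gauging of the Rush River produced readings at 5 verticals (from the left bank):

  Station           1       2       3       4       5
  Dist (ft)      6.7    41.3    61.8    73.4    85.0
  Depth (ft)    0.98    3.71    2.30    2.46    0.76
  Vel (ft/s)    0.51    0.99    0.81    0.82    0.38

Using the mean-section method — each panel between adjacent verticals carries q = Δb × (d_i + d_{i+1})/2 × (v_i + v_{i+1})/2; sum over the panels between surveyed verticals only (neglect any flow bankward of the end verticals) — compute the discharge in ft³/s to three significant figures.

Panel 1-2: Δb = 34.6 ft, d̄ = (0.98+3.71)/2 = 2.345, v̄ = (0.51+0.99)/2 = 0.75 → q = 34.6×2.345×0.75 = 60.85 ft³/s
Panel 2-3: Δb = 20.5 ft, d̄ = (3.71+2.30)/2 = 3.005, v̄ = (0.99+0.81)/2 = 0.9 → q = 20.5×3.005×0.9 = 55.44 ft³/s
Panel 3-4: Δb = 11.6 ft, d̄ = (2.30+2.46)/2 = 2.38, v̄ = (0.81+0.82)/2 = 0.815 → q = 11.6×2.38×0.815 = 22.50 ft³/s
Panel 4-5: Δb = 11.6 ft, d̄ = (2.46+0.76)/2 = 1.61, v̄ = (0.82+0.38)/2 = 0.6 → q = 11.6×1.61×0.6 = 11.21 ft³/s
Q = Σ q = 150.0 ft³/s

150 ft³/s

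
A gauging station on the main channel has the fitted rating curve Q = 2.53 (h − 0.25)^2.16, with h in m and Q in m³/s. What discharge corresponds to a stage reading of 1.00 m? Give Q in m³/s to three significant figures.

Q = 2.53 × (1.00 − 0.25)^2.16 = 2.53 × 0.75^2.16 = 1.359 m³/s

1.36 m³/s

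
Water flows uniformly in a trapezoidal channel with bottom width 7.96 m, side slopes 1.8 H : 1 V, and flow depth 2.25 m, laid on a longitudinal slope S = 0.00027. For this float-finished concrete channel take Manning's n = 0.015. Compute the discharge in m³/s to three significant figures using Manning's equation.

A = (b + z·y)·y = (7.96 + 1.8×2.25)×2.25 = 27.02 m²
P = b + 2y√(1+z²) = 7.96 + 2×2.25×√(1+1.8²) = 17.23 m
R = A/P = 27.02/17.23 = 1.569 m
Q = (1/n)·A·R^(2/3)·S^(1/2) = (1/0.015) × 27.02 × 1.569^(2/3) × 0.00027^(1/2) = 39.96 m³/s

40.0 m³/s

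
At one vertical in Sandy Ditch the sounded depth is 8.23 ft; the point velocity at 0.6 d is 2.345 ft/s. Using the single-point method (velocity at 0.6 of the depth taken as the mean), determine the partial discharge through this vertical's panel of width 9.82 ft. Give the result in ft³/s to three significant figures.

v̄ = v₀.₆ = 2.345 ft/s
q = v̄ × d × w = 2.345 × 8.23 × 9.82 = 189.5 ft³/s

190 ft³/s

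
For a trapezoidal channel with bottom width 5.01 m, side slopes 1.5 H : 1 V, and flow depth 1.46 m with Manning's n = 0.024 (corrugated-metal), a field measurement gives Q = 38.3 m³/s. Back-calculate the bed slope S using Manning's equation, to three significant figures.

0.00742

A = (b + z·y)·y = (5.01 + 1.5×1.46)×1.46 = 10.51 m²
P = b + 2y√(1+z²) = 5.01 + 2×1.46×√(1+1.5²) = 10.27 m
R = A/P = 10.51/10.27 = 1.023 m
S = (Q·n / (1·A·R^(2/3)))² = (38.3×0.024 / (1×10.51×1.015))² = 0.007416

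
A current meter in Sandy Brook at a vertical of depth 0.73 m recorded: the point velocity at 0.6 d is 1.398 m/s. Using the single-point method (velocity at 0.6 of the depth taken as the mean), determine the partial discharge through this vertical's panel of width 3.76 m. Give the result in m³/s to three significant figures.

3.84 m³/s

v̄ = v₀.₆ = 1.398 m/s
q = v̄ × d × w = 1.398 × 0.73 × 3.76 = 3.837 m³/s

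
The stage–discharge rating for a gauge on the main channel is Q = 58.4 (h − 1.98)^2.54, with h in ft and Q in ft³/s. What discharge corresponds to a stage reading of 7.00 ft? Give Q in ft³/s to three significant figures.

3520 ft³/s

Q = 58.4 × (7.00 − 1.98)^2.54 = 58.4 × 5.02^2.54 = 3517 ft³/s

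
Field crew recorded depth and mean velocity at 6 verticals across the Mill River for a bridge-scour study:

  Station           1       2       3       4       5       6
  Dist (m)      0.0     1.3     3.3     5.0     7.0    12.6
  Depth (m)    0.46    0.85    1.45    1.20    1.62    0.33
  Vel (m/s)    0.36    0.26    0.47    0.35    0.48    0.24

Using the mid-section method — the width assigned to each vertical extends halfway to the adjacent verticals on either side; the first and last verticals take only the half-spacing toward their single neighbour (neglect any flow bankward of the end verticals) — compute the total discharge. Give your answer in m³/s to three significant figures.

5.69 m³/s

w_1 = (1.3 − 0.0)/2 = 0.65 m; q_1 = 0.36 × 0.46 × 0.65 = 0.1076 m³/s
w_2 = (3.3 − 0.0)/2 = 1.65 m; q_2 = 0.26 × 0.85 × 1.65 = 0.3647 m³/s
w_3 = (5.0 − 1.3)/2 = 1.85 m; q_3 = 0.47 × 1.45 × 1.85 = 1.261 m³/s
w_4 = (7.0 − 3.3)/2 = 1.85 m; q_4 = 0.35 × 1.20 × 1.85 = 0.7770 m³/s
w_5 = (12.6 − 5.0)/2 = 3.8 m; q_5 = 0.48 × 1.62 × 3.8 = 2.955 m³/s
w_6 = (12.6 − 7.0)/2 = 2.8 m; q_6 = 0.24 × 0.33 × 2.8 = 0.2218 m³/s
Q = Σ qᵢ = 5.687 m³/s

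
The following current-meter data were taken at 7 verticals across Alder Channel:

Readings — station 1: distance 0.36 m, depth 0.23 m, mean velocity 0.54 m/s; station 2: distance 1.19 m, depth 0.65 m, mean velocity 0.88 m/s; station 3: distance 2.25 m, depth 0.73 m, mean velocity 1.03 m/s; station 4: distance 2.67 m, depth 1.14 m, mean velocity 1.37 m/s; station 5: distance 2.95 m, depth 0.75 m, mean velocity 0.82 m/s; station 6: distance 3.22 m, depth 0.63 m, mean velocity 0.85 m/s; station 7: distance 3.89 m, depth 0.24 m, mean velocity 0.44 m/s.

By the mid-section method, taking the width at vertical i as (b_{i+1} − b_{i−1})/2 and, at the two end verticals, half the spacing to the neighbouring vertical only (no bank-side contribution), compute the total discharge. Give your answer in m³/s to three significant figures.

2.15 m³/s

w_1 = (1.19 − 0.36)/2 = 0.415 m; q_1 = 0.54 × 0.23 × 0.415 = 0.05154 m³/s
w_2 = (2.25 − 0.36)/2 = 0.945 m; q_2 = 0.88 × 0.65 × 0.945 = 0.5405 m³/s
w_3 = (2.67 − 1.19)/2 = 0.74 m; q_3 = 1.03 × 0.73 × 0.74 = 0.5564 m³/s
w_4 = (2.95 − 2.25)/2 = 0.35 m; q_4 = 1.37 × 1.14 × 0.35 = 0.5466 m³/s
w_5 = (3.22 − 2.67)/2 = 0.275 m; q_5 = 0.82 × 0.75 × 0.275 = 0.1691 m³/s
w_6 = (3.89 − 2.95)/2 = 0.47 m; q_6 = 0.85 × 0.63 × 0.47 = 0.2517 m³/s
w_7 = (3.89 − 3.22)/2 = 0.335 m; q_7 = 0.44 × 0.24 × 0.335 = 0.03538 m³/s
Q = Σ qᵢ = 2.151 m³/s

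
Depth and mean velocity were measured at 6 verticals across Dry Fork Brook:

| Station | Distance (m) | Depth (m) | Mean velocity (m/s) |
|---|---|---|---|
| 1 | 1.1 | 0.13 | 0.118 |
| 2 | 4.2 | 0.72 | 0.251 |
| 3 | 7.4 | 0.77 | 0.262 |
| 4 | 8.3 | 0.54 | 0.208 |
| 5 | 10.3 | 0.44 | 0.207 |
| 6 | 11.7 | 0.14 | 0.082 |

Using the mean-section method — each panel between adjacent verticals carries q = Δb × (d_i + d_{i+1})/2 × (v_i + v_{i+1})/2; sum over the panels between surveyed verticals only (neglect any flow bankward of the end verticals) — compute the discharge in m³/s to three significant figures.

Panel 1-2: Δb = 3.1 m, d̄ = (0.13+0.72)/2 = 0.425, v̄ = (0.118+0.251)/2 = 0.1845 → q = 3.1×0.425×0.1845 = 0.2431 m³/s
Panel 2-3: Δb = 3.2 m, d̄ = (0.72+0.77)/2 = 0.745, v̄ = (0.251+0.262)/2 = 0.2565 → q = 3.2×0.745×0.2565 = 0.6115 m³/s
Panel 3-4: Δb = 0.9 m, d̄ = (0.77+0.54)/2 = 0.655, v̄ = (0.262+0.208)/2 = 0.235 → q = 0.9×0.655×0.235 = 0.1385 m³/s
Panel 4-5: Δb = 2 m, d̄ = (0.54+0.44)/2 = 0.49, v̄ = (0.208+0.207)/2 = 0.2075 → q = 2×0.49×0.2075 = 0.2034 m³/s
Panel 5-6: Δb = 1.4 m, d̄ = (0.44+0.14)/2 = 0.29, v̄ = (0.207+0.082)/2 = 0.1445 → q = 1.4×0.29×0.1445 = 0.05867 m³/s
Q = Σ q = 1.255 m³/s

1.26 m³/s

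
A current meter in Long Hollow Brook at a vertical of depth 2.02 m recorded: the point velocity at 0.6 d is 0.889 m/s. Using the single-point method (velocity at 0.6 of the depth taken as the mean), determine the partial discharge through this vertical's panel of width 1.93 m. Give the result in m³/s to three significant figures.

3.47 m³/s

v̄ = v₀.₆ = 0.889 m/s
q = v̄ × d × w = 0.8890 × 2.02 × 1.93 = 3.466 m³/s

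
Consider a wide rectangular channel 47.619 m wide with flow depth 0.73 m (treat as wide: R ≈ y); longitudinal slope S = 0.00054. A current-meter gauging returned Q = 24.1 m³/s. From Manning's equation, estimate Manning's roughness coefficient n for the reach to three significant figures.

0.0272

A = b·y = 47.619 × 0.73 = 34.76 m²
Wide channel: R ≈ y = 0.73 m
n = (1/Q)·A·R^(2/3)·S^(1/2) = (1/24.1) × 34.76 × 0.8107 × 0.02324 = 0.02717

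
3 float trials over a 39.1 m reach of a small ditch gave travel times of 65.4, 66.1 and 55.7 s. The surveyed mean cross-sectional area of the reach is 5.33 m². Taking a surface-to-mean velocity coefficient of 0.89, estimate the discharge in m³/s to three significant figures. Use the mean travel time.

t̄ = (65.4 + 66.1 + 55.7) / 3 = 62.4 s
v_surface = L / t̄ = 39.1 / 62.4 = 0.6266 m/s
v_mean = 0.89 × 0.6266 = 0.5577 m/s
Q = A × v_mean = 5.33 × 0.5577 = 2.972 m³/s

2.97 m³/s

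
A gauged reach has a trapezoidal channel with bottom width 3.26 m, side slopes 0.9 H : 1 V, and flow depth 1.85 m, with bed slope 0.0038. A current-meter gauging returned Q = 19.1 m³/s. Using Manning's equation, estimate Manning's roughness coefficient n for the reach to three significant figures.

A = (b + z·y)·y = (3.26 + 0.9×1.85)×1.85 = 9.111 m²
P = b + 2y√(1+z²) = 3.26 + 2×1.85×√(1+0.9²) = 8.238 m
R = A/P = 9.111/8.238 = 1.106 m
n = (1/Q)·A·R^(2/3)·S^(1/2) = (1/19.1) × 9.111 × 1.069 × 0.06164 = 0.03145

0.0314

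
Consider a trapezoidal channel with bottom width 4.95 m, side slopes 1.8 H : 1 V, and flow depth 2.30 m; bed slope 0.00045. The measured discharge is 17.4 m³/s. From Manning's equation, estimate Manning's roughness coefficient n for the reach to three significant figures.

A = (b + z·y)·y = (4.95 + 1.8×2.30)×2.30 = 20.91 m²
P = b + 2y√(1+z²) = 4.95 + 2×2.30×√(1+1.8²) = 14.42 m
R = A/P = 20.91/14.42 = 1.450 m
n = (1/Q)·A·R^(2/3)·S^(1/2) = (1/17.4) × 20.91 × 1.281 × 0.02121 = 0.03265

0.0326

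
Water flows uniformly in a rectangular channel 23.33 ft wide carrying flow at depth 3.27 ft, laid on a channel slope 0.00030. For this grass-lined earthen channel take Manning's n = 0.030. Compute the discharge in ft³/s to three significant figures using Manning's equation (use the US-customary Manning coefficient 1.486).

A = b·y = 23.33 × 3.27 = 76.29 ft²
P = b + 2y = 23.33 + 2×3.27 = 29.87 ft
R = A/P = 76.29/29.87 = 2.554 ft
Q = (1.486/n)·A·R^(2/3)·S^(1/2) = (1.486/0.030) × 76.29 × 2.554^(2/3) × 0.00030^(1/2) = 122.3 ft³/s

122 ft³/s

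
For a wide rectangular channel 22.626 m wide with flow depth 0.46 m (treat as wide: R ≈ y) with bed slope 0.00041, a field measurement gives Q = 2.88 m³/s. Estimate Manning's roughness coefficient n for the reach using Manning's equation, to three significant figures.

0.0436

A = b·y = 22.626 × 0.46 = 10.41 m²
Wide channel: R ≈ y = 0.46 m
n = (1/Q)·A·R^(2/3)·S^(1/2) = (1/2.88) × 10.41 × 0.5959 × 0.02025 = 0.04361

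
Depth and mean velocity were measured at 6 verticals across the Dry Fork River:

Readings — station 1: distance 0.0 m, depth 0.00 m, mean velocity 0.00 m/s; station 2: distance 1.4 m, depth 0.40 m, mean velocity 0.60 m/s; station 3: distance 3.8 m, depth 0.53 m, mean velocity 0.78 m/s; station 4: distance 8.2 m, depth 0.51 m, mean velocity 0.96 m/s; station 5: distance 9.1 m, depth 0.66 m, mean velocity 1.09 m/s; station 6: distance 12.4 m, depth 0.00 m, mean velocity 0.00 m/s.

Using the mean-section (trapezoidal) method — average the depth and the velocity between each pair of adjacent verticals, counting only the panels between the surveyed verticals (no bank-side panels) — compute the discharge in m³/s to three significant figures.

Panel 1-2: Δb = 1.4 m, d̄ = (0.00+0.40)/2 = 0.2, v̄ = (0.00+0.60)/2 = 0.3 → q = 1.4×0.2×0.3 = 0.08400 m³/s
Panel 2-3: Δb = 2.4 m, d̄ = (0.40+0.53)/2 = 0.465, v̄ = (0.60+0.78)/2 = 0.69 → q = 2.4×0.465×0.69 = 0.7700 m³/s
Panel 3-4: Δb = 4.4 m, d̄ = (0.53+0.51)/2 = 0.52, v̄ = (0.78+0.96)/2 = 0.87 → q = 4.4×0.52×0.87 = 1.991 m³/s
Panel 4-5: Δb = 0.9 m, d̄ = (0.51+0.66)/2 = 0.585, v̄ = (0.96+1.09)/2 = 1.025 → q = 0.9×0.585×1.025 = 0.5397 m³/s
Panel 5-6: Δb = 3.3 m, d̄ = (0.66+0.00)/2 = 0.33, v̄ = (1.09+0.00)/2 = 0.545 → q = 3.3×0.33×0.545 = 0.5935 m³/s
Q = Σ q = 3.978 m³/s

3.98 m³/s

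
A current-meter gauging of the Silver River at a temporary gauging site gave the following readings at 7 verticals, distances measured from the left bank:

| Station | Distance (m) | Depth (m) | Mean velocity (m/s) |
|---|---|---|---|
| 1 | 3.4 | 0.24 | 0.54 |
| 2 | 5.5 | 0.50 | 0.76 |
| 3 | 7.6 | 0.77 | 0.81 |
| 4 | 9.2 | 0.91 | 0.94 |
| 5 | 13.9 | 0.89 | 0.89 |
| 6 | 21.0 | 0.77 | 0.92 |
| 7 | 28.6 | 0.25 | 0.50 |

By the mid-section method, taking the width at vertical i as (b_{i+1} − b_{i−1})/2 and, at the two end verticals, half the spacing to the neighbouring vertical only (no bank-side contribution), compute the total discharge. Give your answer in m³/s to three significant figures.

15.1 m³/s

w_1 = (5.5 − 3.4)/2 = 1.05 m; q_1 = 0.54 × 0.24 × 1.05 = 0.1361 m³/s
w_2 = (7.6 − 3.4)/2 = 2.1 m; q_2 = 0.76 × 0.50 × 2.1 = 0.7980 m³/s
w_3 = (9.2 − 5.5)/2 = 1.85 m; q_3 = 0.81 × 0.77 × 1.85 = 1.154 m³/s
w_4 = (13.9 − 7.6)/2 = 3.15 m; q_4 = 0.94 × 0.91 × 3.15 = 2.695 m³/s
w_5 = (21.0 − 9.2)/2 = 5.9 m; q_5 = 0.89 × 0.89 × 5.9 = 4.673 m³/s
w_6 = (28.6 − 13.9)/2 = 7.35 m; q_6 = 0.92 × 0.77 × 7.35 = 5.207 m³/s
w_7 = (28.6 − 21.0)/2 = 3.8 m; q_7 = 0.50 × 0.25 × 3.8 = 0.4750 m³/s
Q = Σ qᵢ = 15.14 m³/s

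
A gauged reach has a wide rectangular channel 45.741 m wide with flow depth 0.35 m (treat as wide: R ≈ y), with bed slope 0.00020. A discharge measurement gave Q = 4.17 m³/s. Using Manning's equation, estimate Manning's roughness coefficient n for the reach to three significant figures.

A = b·y = 45.741 × 0.35 = 16.01 m²
Wide channel: R ≈ y = 0.35 m
n = (1/Q)·A·R^(2/3)·S^(1/2) = (1/4.17) × 16.01 × 0.4966 × 0.01414 = 0.02696

0.0270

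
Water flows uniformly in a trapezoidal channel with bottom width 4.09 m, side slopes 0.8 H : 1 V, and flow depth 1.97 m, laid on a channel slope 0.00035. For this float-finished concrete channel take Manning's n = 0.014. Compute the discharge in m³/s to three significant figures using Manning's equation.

17.0 m³/s

A = (b + z·y)·y = (4.09 + 0.8×1.97)×1.97 = 11.16 m²
P = b + 2y√(1+z²) = 4.09 + 2×1.97×√(1+0.8²) = 9.136 m
R = A/P = 11.16/9.136 = 1.222 m
Q = (1/n)·A·R^(2/3)·S^(1/2) = (1/0.014) × 11.16 × 1.222^(2/3) × 0.00035^(1/2) = 17.05 m³/s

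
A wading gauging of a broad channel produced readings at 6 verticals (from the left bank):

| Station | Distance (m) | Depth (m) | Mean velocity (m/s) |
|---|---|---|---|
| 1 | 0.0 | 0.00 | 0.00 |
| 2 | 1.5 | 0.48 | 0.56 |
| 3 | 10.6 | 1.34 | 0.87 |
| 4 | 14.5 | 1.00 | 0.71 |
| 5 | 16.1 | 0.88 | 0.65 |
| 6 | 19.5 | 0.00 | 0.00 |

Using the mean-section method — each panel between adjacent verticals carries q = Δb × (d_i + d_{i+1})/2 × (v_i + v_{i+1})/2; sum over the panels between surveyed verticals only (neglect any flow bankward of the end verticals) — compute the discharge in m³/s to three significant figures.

Panel 1-2: Δb = 1.5 m, d̄ = (0.00+0.48)/2 = 0.24, v̄ = (0.00+0.56)/2 = 0.28 → q = 1.5×0.24×0.28 = 0.1008 m³/s
Panel 2-3: Δb = 9.1 m, d̄ = (0.48+1.34)/2 = 0.91, v̄ = (0.56+0.87)/2 = 0.715 → q = 9.1×0.91×0.715 = 5.921 m³/s
Panel 3-4: Δb = 3.9 m, d̄ = (1.34+1.00)/2 = 1.17, v̄ = (0.87+0.71)/2 = 0.79 → q = 3.9×1.17×0.79 = 3.605 m³/s
Panel 4-5: Δb = 1.6 m, d̄ = (1.00+0.88)/2 = 0.94, v̄ = (0.71+0.65)/2 = 0.68 → q = 1.6×0.94×0.68 = 1.023 m³/s
Panel 5-6: Δb = 3.4 m, d̄ = (0.88+0.00)/2 = 0.44, v̄ = (0.65+0.00)/2 = 0.325 → q = 3.4×0.44×0.325 = 0.4862 m³/s
Q = Σ q = 11.14 m³/s

11.1 m³/s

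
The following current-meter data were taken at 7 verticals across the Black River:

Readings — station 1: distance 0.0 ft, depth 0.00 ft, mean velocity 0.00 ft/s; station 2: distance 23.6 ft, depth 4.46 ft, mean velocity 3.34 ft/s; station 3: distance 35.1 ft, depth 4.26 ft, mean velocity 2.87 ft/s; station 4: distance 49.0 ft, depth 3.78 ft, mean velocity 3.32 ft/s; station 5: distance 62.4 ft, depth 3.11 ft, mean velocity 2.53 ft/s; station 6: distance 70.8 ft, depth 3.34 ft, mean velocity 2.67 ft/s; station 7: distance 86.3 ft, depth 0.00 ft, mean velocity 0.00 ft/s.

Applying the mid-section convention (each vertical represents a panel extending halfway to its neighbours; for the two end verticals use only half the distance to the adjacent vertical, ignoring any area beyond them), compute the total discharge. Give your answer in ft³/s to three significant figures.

w_2 = (35.1 − 0.0)/2 = 17.55 ft; q_2 = 3.34 × 4.46 × 17.55 = 261.4 ft³/s
w_3 = (49.0 − 23.6)/2 = 12.7 ft; q_3 = 2.87 × 4.26 × 12.7 = 155.3 ft³/s
w_4 = (62.4 − 35.1)/2 = 13.65 ft; q_4 = 3.32 × 3.78 × 13.65 = 171.3 ft³/s
w_5 = (70.8 − 49.0)/2 = 10.9 ft; q_5 = 2.53 × 3.11 × 10.9 = 85.76 ft³/s
w_6 = (86.3 − 62.4)/2 = 11.95 ft; q_6 = 2.67 × 3.34 × 11.95 = 106.6 ft³/s
Stations 1, 7 contribute zero (depth or velocity is 0).
Q = Σ qᵢ = 780.3 ft³/s

780 ft³/s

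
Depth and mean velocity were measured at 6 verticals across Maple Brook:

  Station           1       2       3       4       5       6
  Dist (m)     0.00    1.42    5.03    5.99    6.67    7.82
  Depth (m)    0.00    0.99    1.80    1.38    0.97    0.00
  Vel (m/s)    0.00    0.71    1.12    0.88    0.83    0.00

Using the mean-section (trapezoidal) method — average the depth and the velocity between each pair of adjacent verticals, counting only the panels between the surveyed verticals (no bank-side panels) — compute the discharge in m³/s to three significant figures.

Panel 1-2: Δb = 1.42 m, d̄ = (0.00+0.99)/2 = 0.495, v̄ = (0.00+0.71)/2 = 0.355 → q = 1.42×0.495×0.355 = 0.2495 m³/s
Panel 2-3: Δb = 3.61 m, d̄ = (0.99+1.80)/2 = 1.395, v̄ = (0.71+1.12)/2 = 0.915 → q = 3.61×1.395×0.915 = 4.608 m³/s
Panel 3-4: Δb = 0.96 m, d̄ = (1.80+1.38)/2 = 1.59, v̄ = (1.12+0.88)/2 = 1 → q = 0.96×1.59×1 = 1.526 m³/s
Panel 4-5: Δb = 0.68 m, d̄ = (1.38+0.97)/2 = 1.175, v̄ = (0.88+0.83)/2 = 0.855 → q = 0.68×1.175×0.855 = 0.6831 m³/s
Panel 5-6: Δb = 1.15 m, d̄ = (0.97+0.00)/2 = 0.485, v̄ = (0.83+0.00)/2 = 0.415 → q = 1.15×0.485×0.415 = 0.2315 m³/s
Q = Σ q = 7.298 m³/s

7.30 m³/s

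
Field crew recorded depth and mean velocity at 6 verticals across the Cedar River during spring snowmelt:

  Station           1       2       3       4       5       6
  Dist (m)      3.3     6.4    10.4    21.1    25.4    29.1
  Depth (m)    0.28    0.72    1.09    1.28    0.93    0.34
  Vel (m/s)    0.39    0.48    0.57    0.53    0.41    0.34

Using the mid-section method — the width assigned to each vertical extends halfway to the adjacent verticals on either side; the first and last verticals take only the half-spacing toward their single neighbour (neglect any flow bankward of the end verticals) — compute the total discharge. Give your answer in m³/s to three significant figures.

12.8 m³/s

w_1 = (6.4 − 3.3)/2 = 1.55 m; q_1 = 0.39 × 0.28 × 1.55 = 0.1693 m³/s
w_2 = (10.4 − 3.3)/2 = 3.55 m; q_2 = 0.48 × 0.72 × 3.55 = 1.227 m³/s
w_3 = (21.1 − 6.4)/2 = 7.35 m; q_3 = 0.57 × 1.09 × 7.35 = 4.567 m³/s
w_4 = (25.4 − 10.4)/2 = 7.5 m; q_4 = 0.53 × 1.28 × 7.5 = 5.088 m³/s
w_5 = (29.1 − 21.1)/2 = 4 m; q_5 = 0.41 × 0.93 × 4 = 1.525 m³/s
w_6 = (29.1 − 25.4)/2 = 1.85 m; q_6 = 0.34 × 0.34 × 1.85 = 0.2139 m³/s
Q = Σ qᵢ = 12.79 m³/s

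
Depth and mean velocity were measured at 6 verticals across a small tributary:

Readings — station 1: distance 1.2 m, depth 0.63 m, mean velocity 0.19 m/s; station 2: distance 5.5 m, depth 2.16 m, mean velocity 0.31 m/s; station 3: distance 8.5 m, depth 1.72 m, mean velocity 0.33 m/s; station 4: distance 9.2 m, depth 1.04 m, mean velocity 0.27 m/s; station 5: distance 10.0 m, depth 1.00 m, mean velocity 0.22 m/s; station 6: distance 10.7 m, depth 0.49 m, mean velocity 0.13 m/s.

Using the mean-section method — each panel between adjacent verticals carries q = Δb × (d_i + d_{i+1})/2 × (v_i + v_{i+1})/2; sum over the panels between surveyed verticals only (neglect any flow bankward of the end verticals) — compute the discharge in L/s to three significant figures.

Panel 1-2: Δb = 4.3 m, d̄ = (0.63+2.16)/2 = 1.395, v̄ = (0.19+0.31)/2 = 0.25 → q = 4.3×1.395×0.25 = 1.500 m³/s
Panel 2-3: Δb = 3 m, d̄ = (2.16+1.72)/2 = 1.94, v̄ = (0.31+0.33)/2 = 0.32 → q = 3×1.94×0.32 = 1.862 m³/s
Panel 3-4: Δb = 0.7 m, d̄ = (1.72+1.04)/2 = 1.38, v̄ = (0.33+0.27)/2 = 0.3 → q = 0.7×1.38×0.3 = 0.2898 m³/s
Panel 4-5: Δb = 0.8 m, d̄ = (1.04+1.00)/2 = 1.02, v̄ = (0.27+0.22)/2 = 0.245 → q = 0.8×1.02×0.245 = 0.1999 m³/s
Panel 5-6: Δb = 0.7 m, d̄ = (1.00+0.49)/2 = 0.745, v̄ = (0.22+0.13)/2 = 0.175 → q = 0.7×0.745×0.175 = 0.09126 m³/s
Q = Σ q = 3.943 m³/s
= 3.943 × 1000 = 3943 L/s

3940 L/s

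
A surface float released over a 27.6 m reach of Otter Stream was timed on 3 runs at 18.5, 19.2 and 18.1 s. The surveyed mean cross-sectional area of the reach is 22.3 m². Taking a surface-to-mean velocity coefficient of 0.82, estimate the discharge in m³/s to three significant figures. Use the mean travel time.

t̄ = (18.5 + 19.2 + 18.1) / 3 = 18.6 s
v_surface = L / t̄ = 27.6 / 18.6 = 1.484 m/s
v_mean = 0.82 × 1.484 = 1.217 m/s
Q = A × v_mean = 22.3 × 1.217 = 27.13 m³/s

27.1 m³/s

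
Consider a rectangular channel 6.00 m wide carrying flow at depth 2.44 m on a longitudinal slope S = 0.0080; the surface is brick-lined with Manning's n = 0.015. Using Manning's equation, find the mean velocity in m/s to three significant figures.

A = b·y = 6.00 × 2.44 = 14.64 m²
P = b + 2y = 6.00 + 2×2.44 = 10.88 m
R = A/P = 14.64/10.88 = 1.346 m
Q = (1/n)·A·R^(2/3)·S^(1/2) = (1/0.015) × 14.64 × 1.346^(2/3) × 0.0080^(1/2) = 106.4 m³/s
V = Q/A = 106.4/14.64 = 7.268 m/s

7.27 m/s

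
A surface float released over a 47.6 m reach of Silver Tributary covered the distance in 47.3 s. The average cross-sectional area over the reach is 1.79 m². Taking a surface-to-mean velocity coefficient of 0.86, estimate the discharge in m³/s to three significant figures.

v_surface = L / t̄ = 47.6 / 47.3 = 1.006 m/s
v_mean = 0.86 × 1.006 = 0.8655 m/s
Q = A × v_mean = 1.79 × 0.8655 = 1.549 m³/s

1.55 m³/s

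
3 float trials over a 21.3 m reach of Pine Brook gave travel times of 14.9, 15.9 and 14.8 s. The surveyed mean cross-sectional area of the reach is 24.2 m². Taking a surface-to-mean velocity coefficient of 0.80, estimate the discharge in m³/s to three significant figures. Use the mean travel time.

27.1 m³/s

t̄ = (14.9 + 15.9 + 14.8) / 3 = 15.2 s
v_surface = L / t̄ = 21.3 / 15.2 = 1.401 m/s
v_mean = 0.80 × 1.401 = 1.121 m/s
Q = A × v_mean = 24.2 × 1.121 = 27.13 m³/s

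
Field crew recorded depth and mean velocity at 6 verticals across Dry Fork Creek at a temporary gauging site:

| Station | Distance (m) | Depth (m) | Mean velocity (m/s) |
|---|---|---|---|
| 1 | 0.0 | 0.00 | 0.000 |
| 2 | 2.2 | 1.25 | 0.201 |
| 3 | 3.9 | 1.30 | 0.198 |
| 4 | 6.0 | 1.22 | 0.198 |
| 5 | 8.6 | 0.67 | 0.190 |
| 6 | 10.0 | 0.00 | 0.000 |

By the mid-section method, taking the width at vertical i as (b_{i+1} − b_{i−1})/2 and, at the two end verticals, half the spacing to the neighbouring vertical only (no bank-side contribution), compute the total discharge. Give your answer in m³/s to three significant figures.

1.80 m³/s

w_2 = (3.9 − 0.0)/2 = 1.95 m; q_2 = 0.201 × 1.25 × 1.95 = 0.4899 m³/s
w_3 = (6.0 − 2.2)/2 = 1.9 m; q_3 = 0.198 × 1.30 × 1.9 = 0.4891 m³/s
w_4 = (8.6 − 3.9)/2 = 2.35 m; q_4 = 0.198 × 1.22 × 2.35 = 0.5677 m³/s
w_5 = (10.0 − 6.0)/2 = 2 m; q_5 = 0.190 × 0.67 × 2 = 0.2546 m³/s
Stations 1, 6 contribute zero (depth or velocity is 0).
Q = Σ qᵢ = 1.801 m³/s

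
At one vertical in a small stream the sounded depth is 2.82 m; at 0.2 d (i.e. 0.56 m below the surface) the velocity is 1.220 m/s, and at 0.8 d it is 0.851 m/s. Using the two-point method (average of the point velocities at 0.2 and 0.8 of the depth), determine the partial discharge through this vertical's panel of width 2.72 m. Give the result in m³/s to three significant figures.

7.94 m³/s

v̄ = (1.220 + 0.851) / 2 = 1.036 m/s
q = v̄ × d × w = 1.036 × 2.82 × 2.72 = 7.943 m³/s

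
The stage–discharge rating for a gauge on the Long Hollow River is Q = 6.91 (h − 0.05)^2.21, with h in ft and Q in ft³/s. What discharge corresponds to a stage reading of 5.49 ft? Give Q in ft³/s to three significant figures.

292 ft³/s

Q = 6.91 × (5.49 − 0.05)^2.21 = 6.91 × 5.44^2.21 = 291.8 ft³/s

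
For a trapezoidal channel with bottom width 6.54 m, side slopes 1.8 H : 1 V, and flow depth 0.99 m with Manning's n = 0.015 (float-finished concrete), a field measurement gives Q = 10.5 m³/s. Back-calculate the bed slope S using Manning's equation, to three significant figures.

0.000512

A = (b + z·y)·y = (6.54 + 1.8×0.99)×0.99 = 8.239 m²
P = b + 2y√(1+z²) = 6.54 + 2×0.99×√(1+1.8²) = 10.62 m
R = A/P = 8.239/10.62 = 0.7760 m
S = (Q·n / (1·A·R^(2/3)))² = (10.5×0.015 / (1×8.239×0.8444))² = 0.0005125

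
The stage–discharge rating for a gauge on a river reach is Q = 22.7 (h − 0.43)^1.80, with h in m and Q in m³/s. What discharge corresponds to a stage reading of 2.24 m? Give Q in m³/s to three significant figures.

Q = 22.7 × (2.24 − 0.43)^1.80 = 22.7 × 1.81^1.80 = 66.05 m³/s

66.0 m³/s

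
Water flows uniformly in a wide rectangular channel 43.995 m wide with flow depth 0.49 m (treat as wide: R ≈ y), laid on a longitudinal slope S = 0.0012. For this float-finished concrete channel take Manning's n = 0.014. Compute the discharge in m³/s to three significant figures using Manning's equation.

A = b·y = 43.995 × 0.49 = 21.56 m²
Wide channel: R ≈ y = 0.49 m
Q = (1/n)·A·R^(2/3)·S^(1/2) = (1/0.014) × 21.56 × 0.4900^(2/3) × 0.0012^(1/2) = 33.15 m³/s

33.2 m³/s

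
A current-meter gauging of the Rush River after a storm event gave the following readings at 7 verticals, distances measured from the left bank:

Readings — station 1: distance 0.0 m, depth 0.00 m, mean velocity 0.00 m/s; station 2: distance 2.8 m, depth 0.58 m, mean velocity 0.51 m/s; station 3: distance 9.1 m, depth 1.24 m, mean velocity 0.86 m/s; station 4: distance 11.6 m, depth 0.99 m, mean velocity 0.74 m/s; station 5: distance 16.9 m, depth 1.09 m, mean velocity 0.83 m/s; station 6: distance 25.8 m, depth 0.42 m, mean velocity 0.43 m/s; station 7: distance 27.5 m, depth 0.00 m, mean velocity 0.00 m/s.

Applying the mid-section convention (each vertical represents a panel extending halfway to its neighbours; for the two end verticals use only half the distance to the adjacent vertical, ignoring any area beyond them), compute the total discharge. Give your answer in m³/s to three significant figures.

16.3 m³/s

w_2 = (9.1 − 0.0)/2 = 4.55 m; q_2 = 0.51 × 0.58 × 4.55 = 1.346 m³/s
w_3 = (11.6 − 2.8)/2 = 4.4 m; q_3 = 0.86 × 1.24 × 4.4 = 4.692 m³/s
w_4 = (16.9 − 9.1)/2 = 3.9 m; q_4 = 0.74 × 0.99 × 3.9 = 2.857 m³/s
w_5 = (25.8 − 11.6)/2 = 7.1 m; q_5 = 0.83 × 1.09 × 7.1 = 6.423 m³/s
w_6 = (27.5 − 16.9)/2 = 5.3 m; q_6 = 0.43 × 0.42 × 5.3 = 0.9572 m³/s
Stations 1, 7 contribute zero (depth or velocity is 0).
Q = Σ qᵢ = 16.28 m³/s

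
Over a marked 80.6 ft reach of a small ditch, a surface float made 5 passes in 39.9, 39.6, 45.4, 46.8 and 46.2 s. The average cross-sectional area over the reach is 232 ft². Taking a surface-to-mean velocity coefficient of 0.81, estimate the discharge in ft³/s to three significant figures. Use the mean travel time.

t̄ = (39.9 + 39.6 + 45.4 + 46.8 + 46.2) / 5 = 43.58 s
v_surface = L / t̄ = 80.6 / 43.58 = 1.849 ft/s
v_mean = 0.81 × 1.849 = 1.498 ft/s
Q = A × v_mean = 232 × 1.498 = 347.6 ft³/s

348 ft³/s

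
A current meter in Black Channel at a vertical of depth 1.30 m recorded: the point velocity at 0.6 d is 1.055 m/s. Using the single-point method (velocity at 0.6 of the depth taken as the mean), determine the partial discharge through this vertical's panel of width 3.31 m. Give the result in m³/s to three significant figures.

v̄ = v₀.₆ = 1.055 m/s
q = v̄ × d × w = 1.055 × 1.30 × 3.31 = 4.540 m³/s

4.54 m³/s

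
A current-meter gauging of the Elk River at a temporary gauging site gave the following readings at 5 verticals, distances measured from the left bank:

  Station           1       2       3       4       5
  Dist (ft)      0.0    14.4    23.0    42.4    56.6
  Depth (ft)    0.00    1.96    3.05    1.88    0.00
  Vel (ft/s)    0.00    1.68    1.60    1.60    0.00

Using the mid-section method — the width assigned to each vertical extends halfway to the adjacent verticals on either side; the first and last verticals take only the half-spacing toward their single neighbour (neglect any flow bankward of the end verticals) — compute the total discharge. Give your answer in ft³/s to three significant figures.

w_2 = (23.0 − 0.0)/2 = 11.5 ft; q_2 = 1.68 × 1.96 × 11.5 = 37.87 ft³/s
w_3 = (42.4 − 14.4)/2 = 14 ft; q_3 = 1.60 × 3.05 × 14 = 68.32 ft³/s
w_4 = (56.6 − 23.0)/2 = 16.8 ft; q_4 = 1.60 × 1.88 × 16.8 = 50.53 ft³/s
Stations 1, 5 contribute zero (depth or velocity is 0).
Q = Σ qᵢ = 156.7 ft³/s

157 ft³/s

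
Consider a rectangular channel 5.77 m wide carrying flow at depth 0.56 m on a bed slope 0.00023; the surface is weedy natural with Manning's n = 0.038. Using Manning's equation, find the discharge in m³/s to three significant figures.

A = b·y = 5.77 × 0.56 = 3.231 m²
P = b + 2y = 5.77 + 2×0.56 = 6.890 m
R = A/P = 3.231/6.890 = 0.4690 m
Q = (1/n)·A·R^(2/3)·S^(1/2) = (1/0.038) × 3.231 × 0.4690^(2/3) × 0.00023^(1/2) = 0.7784 m³/s

0.778 m³/s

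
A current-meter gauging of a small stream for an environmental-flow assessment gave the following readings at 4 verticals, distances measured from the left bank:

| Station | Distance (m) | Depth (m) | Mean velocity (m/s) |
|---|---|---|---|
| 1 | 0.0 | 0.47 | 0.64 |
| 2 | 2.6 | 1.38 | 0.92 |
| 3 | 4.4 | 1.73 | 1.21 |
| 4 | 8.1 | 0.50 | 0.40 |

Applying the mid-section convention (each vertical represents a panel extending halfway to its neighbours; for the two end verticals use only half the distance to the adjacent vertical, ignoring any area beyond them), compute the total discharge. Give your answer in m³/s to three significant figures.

w_1 = (2.6 − 0.0)/2 = 1.3 m; q_1 = 0.64 × 0.47 × 1.3 = 0.3910 m³/s
w_2 = (4.4 − 0.0)/2 = 2.2 m; q_2 = 0.92 × 1.38 × 2.2 = 2.793 m³/s
w_3 = (8.1 − 2.6)/2 = 2.75 m; q_3 = 1.21 × 1.73 × 2.75 = 5.757 m³/s
w_4 = (8.1 − 4.4)/2 = 1.85 m; q_4 = 0.40 × 0.50 × 1.85 = 0.3700 m³/s
Q = Σ qᵢ = 9.311 m³/s

9.31 m³/s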